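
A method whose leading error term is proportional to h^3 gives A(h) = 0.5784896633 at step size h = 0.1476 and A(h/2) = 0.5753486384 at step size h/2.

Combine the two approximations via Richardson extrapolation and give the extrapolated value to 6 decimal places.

0.574900

Leading term ∝ h^3; use weight 8 = 2^3.
Weighted: 4.6027891072 − 0.5784896633 = 4.0242994439
Denominator 8 − 1 = 7.
Extrapolated: 4.0242994439 / 7 = 0.5748999206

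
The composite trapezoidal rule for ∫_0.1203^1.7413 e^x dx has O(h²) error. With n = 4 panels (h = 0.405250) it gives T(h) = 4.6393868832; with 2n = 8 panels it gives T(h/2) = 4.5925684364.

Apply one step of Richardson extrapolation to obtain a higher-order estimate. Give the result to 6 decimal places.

r = 2, so 2^r = 4.
4·4.5925684364 = 18.3702737456; 18.3702737456 − 4.6393868832 = 13.7308868624
Extrapolated: 13.7308868624 / 3 = 4.5769622875
Correction |R − A(h/2)| = 1.561e-02; gap |A(h/2) − A(h)| = 4.682e-02.

4.576962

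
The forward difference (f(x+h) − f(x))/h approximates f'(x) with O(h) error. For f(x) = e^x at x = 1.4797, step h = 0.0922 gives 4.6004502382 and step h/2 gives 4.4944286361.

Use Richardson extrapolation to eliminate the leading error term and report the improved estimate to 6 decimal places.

r = 1, so 2^r = 2.
Numerator 2 × A(h/2) − A(h) = 2 × 4.4944286361 − 4.6004502382 = 4.3884070340
(2 × 4.4944286361 − 4.6004502382)/(2 − 1) = 4.3884070340
Shift from A(h/2): −0.1060216021.

4.388407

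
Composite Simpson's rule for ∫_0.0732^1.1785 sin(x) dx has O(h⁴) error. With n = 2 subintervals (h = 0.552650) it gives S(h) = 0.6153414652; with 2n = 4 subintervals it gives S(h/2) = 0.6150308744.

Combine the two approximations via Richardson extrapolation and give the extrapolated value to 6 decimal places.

0.615010

Method order is 4; weight 2^4 = 16.
A(h/2) − A(h) = 0.6150308744 − 0.6153414652 = -0.0003105908
Divide by 2^4 − 1 = 15: (-0.0003105908)/15 = -0.0000207061
R = A(h/2) + (A(h/2) − A(h))/15 = 0.6150308744 − 0.0000207061 = 0.6150101683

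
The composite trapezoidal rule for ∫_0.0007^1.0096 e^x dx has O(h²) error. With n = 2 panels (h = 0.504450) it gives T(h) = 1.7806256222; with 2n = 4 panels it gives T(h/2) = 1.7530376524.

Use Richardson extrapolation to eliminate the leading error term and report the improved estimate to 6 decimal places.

1.743842

Method order is 2; weight 2^2 = 4.
Weighted: 7.0121506096 − 1.7806256222 = 5.2315249874
5.2315249874 ÷ 3 = 1.7438416625
Shift from A(h/2): −0.0091959899.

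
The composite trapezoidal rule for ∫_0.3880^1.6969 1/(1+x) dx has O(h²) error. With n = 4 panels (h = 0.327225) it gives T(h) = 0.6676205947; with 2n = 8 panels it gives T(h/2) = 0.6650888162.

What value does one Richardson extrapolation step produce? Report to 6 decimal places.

r = 2: numerator weight 4, denominator 3.
A(h/2) − A(h) = 0.6650888162 − 0.6676205947 = -0.0025317785
Correction (A(h/2) − A(h))/(4 − 1) = (-0.0025317785)/3 = -0.0008439262
R = 0.6650888162 − 0.0008439262 = 0.6642448900
Correction |R − A(h/2)| = 8.439e-04; gap |A(h/2) − A(h)| = 2.532e-03.

0.664245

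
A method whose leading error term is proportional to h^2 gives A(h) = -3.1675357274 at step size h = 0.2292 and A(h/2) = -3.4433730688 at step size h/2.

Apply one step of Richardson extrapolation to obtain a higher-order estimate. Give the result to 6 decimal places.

Order 2 gives 2^r = 4 and 2^r − 1 = 3.
Numerator 4 × A(h/2) − A(h) = 4 × (-3.4433730688) − (-3.1675357274) = -10.6059565478
Denominator 4 − 1 = 3.
(-10.6059565478) ÷ 3 = -3.5353188493
Gap between inputs: 2.758e-01; correction applied: −0.0919457805.

-3.535319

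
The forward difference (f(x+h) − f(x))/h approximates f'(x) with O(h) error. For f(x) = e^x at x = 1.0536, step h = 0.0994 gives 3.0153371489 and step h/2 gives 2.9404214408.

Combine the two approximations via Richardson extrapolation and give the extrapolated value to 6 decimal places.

With r = 1 the leading error scales as h^1, so the weight is 2^1 = 2.
A(h/2) − A(h) = 2.9404214408 − 3.0153371489 = -0.0749157081
Correction (A(h/2) − A(h))/(2 − 1) = (-0.0749157081)/1 = -0.0749157081
R = 2.9404214408 − 0.0749157081 = 2.8655057327

2.865506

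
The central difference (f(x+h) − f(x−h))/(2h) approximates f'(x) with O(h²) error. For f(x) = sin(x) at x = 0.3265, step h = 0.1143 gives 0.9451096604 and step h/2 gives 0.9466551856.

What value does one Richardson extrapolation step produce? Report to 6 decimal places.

0.947170

Error is O(h^2); halving h shrinks it by 2^2 = 4.
Numerator 4*A(h/2) − A(h) = 4*0.9466551856 − 0.9451096604 = 2.8415110820
Divide by 2^2 − 1 = 3.
R = 2.8415110820/3 = 0.9471703607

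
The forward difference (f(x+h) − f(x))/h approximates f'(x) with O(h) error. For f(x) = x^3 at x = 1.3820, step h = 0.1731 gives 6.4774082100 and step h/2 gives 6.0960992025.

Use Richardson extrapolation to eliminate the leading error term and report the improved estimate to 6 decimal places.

5.714790

With r = 1 the leading error scales as h^1, so the weight is 2^1 = 2.
2×6.0960992025 = 12.1921984050; 12.1921984050 − 6.4774082100 = 5.7147901950
Divide by 2^1 − 1 = 1.
R = 5.7147901950/1 = 5.7147901950
Shift from A(h/2): −0.3813090075.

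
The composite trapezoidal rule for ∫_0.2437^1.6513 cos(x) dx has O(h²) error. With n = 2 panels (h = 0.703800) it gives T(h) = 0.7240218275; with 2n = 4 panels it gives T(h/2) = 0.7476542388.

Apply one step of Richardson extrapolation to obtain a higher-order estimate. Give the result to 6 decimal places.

0.755532

With r = 2 the leading error scales as h^2, so the weight is 2^2 = 4.
4×0.7476542388 = 2.9906169552; 2.9906169552 − 0.7240218275 = 2.2665951277
Extrapolated: 2.2665951277 / 3 = 0.7555317092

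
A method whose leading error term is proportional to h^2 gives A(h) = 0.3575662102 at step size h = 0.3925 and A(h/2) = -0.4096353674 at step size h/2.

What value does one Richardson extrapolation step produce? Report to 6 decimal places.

Leading term ∝ h^2; use weight 4 = 2^2.
Weighted: (-1.6385414696) − 0.3575662102 = -1.9961076798
Denominator 4 − 1 = 3.
Result: -0.6653692266
Shift from A(h/2): −0.2557338592.

-0.665369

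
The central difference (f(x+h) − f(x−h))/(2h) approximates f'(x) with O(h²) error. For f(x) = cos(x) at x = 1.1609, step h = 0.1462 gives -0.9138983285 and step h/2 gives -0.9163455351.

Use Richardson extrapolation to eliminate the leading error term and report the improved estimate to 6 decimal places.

-0.917161

Error is O(h^2); halving h shrinks it by 2^2 = 4.
2^2×A(h/2) = -3.6653821404; minus A(h) gives -2.7514838119.
Denominator 4 − 1 = 3.
(4×(-0.9163455351) − (-0.9138983285))/(4 − 1) = -0.9171612706
Shift from A(h/2): −0.0008157355.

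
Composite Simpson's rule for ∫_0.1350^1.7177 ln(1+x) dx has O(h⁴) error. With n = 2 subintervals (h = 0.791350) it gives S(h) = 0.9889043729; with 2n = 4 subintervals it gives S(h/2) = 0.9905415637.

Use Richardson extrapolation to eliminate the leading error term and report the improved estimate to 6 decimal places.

0.990651

With r = 4 the leading error scales as h^4, so the weight is 2^4 = 16.
16×0.9905415637 = 15.8486650192; 15.8486650192 − 0.9889043729 = 14.8597606463
R = 14.8597606463/15 = 0.9906507098
Gap between inputs: 1.637e-03; correction applied: +0.0001091461.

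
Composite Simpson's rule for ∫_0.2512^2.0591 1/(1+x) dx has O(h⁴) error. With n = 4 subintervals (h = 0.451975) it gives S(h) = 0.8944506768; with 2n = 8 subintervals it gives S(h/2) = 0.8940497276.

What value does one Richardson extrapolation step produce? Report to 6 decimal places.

0.894023

Leading term ∝ h^4; use weight 16 = 2^4.
Weighted: 14.3047956416 − 0.8944506768 = 13.4103449648
Divide by 2^4 − 1 = 15.
(16 × 0.8940497276 − 0.8944506768)/(16 − 1) = 0.8940229977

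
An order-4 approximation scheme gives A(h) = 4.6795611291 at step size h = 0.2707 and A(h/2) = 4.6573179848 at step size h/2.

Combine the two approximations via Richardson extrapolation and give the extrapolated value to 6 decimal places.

Error is O(h^4); halving h shrinks it by 2^4 = 16.
Top: 16(4.6573179848) − (4.6795611291) = 69.8375266277
R = 69.8375266277/15 = 4.6558351085

4.655835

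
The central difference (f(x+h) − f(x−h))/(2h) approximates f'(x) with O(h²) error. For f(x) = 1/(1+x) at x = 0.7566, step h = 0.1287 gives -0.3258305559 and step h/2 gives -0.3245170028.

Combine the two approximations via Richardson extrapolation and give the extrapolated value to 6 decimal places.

Error is O(h^2); halving h shrinks it by 2^2 = 4.
2^2*A(h/2) = -1.2980680112; minus A(h) gives -0.9722374553.
(-0.9722374553) ÷ 3 = -0.3240791518
Shift from A(h/2): +0.0004378510.

-0.324079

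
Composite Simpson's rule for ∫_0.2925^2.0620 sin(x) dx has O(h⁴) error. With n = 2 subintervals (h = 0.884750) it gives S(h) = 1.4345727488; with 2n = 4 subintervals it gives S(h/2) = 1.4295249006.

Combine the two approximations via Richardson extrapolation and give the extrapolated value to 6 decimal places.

Order 4 gives 2^r = 16 and 2^r − 1 = 15.
Numerator 16·A(h/2) − A(h) = 16·1.4295249006 − 1.4345727488 = 21.4378256608
21.4378256608 ÷ 15 = 1.4291883774

1.429188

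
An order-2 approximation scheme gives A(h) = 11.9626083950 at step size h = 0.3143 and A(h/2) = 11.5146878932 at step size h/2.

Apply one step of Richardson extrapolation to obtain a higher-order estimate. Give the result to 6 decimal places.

Order 2 gives 2^r = 4 and 2^r − 1 = 3.
Numerator 4·A(h/2) − A(h) = 4·11.5146878932 − 11.9626083950 = 34.0961431778
Denominator 4 − 1 = 3.
R = 34.0961431778/3 = 11.3653810593

11.365381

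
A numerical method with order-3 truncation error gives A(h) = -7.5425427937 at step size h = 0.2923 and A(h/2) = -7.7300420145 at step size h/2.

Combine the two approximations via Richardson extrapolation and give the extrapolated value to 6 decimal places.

-7.756828

With r = 3 the leading error scales as h^3, so the weight is 2^3 = 8.
Numerator 8 × A(h/2) − A(h) = 8 × (-7.7300420145) − (-7.5425427937) = -54.2977933223
R = (-54.2977933223)/7 = -7.7568276175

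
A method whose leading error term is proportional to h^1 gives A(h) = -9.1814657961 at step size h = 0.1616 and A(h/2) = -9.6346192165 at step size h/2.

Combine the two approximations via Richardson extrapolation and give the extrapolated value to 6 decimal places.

Error is O(h^1); halving h shrinks it by 2^1 = 2.
2*(-9.6346192165) − (-9.1814657961) = -10.0877726369
Divide by 2^1 − 1 = 1.
(2*(-9.6346192165) − (-9.1814657961))/(2 − 1) = -10.0877726369

-10.087773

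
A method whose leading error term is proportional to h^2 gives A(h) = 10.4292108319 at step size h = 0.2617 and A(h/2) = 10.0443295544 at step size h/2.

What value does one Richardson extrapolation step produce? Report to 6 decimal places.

9.916036

r = 2, so 2^r = 4.
Top: 4(10.0443295544) − (10.4292108319) = 29.7481073857
Divide by 2^2 − 1 = 3.
29.7481073857 ÷ 3 = 9.9160357952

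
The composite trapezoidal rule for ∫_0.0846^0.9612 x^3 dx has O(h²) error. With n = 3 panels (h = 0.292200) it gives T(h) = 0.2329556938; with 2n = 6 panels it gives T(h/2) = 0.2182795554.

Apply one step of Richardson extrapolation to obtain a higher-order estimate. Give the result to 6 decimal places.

0.213388

Leading term ∝ h^2; use weight 4 = 2^2.
Numerator 4·A(h/2) − A(h) = 4·0.2182795554 − 0.2329556938 = 0.6401625278
0.6401625278 ÷ 3 = 0.2133875093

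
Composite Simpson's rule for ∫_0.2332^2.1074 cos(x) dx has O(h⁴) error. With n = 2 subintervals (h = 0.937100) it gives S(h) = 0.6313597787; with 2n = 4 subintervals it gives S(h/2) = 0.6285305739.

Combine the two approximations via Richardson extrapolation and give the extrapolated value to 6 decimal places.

0.628342

Order 4 gives 2^r = 16 and 2^r − 1 = 15.
16*0.6285305739 − 0.6313597787 = 9.4251294037
Divide by 2^4 − 1 = 15.
(16*0.6285305739 − 0.6313597787)/(16 − 1) = 0.6283419602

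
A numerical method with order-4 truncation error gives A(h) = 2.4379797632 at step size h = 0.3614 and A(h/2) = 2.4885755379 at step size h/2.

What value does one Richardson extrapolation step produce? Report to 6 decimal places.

2.491949

Leading term ∝ h^4; use weight 16 = 2^4.
Numerator 16·A(h/2) − A(h) = 16·2.4885755379 − 2.4379797632 = 37.3792288432
Divide by 2^4 − 1 = 15.
37.3792288432 ÷ 15 = 2.4919485895
Gap between inputs: 5.060e-02; correction applied: +0.0033730516.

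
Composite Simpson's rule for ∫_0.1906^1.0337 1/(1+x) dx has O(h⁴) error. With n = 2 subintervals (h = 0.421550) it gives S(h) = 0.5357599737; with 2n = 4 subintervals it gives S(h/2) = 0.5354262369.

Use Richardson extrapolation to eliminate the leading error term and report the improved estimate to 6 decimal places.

Method order is 4; weight 2^4 = 16.
16*0.5354262369 = 8.5668197904; subtract 0.5357599737 → 8.0310598167
8.0310598167 ÷ 15 = 0.5354039878

0.535404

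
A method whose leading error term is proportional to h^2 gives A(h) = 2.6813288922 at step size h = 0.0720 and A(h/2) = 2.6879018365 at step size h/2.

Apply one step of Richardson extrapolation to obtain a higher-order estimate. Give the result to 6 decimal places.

Order 2 gives 2^r = 4 and 2^r − 1 = 3.
Weighted: 10.7516073460 − 2.6813288922 = 8.0702784538
R = 8.0702784538/3 = 2.6900928179
Shift from A(h/2): +0.0021909814.

2.690093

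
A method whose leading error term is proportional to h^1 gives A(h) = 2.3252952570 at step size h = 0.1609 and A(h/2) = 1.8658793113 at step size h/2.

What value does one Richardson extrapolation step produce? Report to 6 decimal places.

1.406463

Leading term ∝ h^1; use weight 2 = 2^1.
A(h/2) − A(h) = 1.8658793113 − 2.3252952570 = -0.4594159457
Divide by 2^1 − 1 = 1: (-0.4594159457)/1 = -0.4594159457
R = 1.8658793113 − 0.4594159457 = 1.4064633656
Correction |R − A(h/2)| = 4.594e-01; gap |A(h/2) − A(h)| = 4.594e-01.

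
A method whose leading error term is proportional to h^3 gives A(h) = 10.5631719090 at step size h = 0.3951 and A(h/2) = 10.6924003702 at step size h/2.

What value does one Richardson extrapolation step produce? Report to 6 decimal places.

10.710862

Leading term ∝ h^3; use weight 8 = 2^3.
2^3 × A(h/2) = 85.5392029616; minus A(h) gives 74.9760310526.
R = 74.9760310526/7 = 10.7108615789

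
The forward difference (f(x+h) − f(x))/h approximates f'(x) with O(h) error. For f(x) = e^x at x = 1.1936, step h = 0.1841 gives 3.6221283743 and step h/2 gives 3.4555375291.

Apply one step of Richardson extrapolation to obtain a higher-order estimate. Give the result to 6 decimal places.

3.288947

Method order is 1; weight 2^1 = 2.
Numerator 2·A(h/2) − A(h) = 2·3.4555375291 − 3.6221283743 = 3.2889466839
Divide by 2^1 − 1 = 1.
So the Richardson estimate is 3.2889466839.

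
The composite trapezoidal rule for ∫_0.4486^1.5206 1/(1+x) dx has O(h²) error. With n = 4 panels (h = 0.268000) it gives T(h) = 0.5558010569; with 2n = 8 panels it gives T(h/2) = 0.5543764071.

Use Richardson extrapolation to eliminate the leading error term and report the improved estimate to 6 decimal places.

0.553902

The method has order 2: 2^2 = 4.
A(h/2) − A(h) = 0.5543764071 − 0.5558010569 = -0.0014246498
Correction (A(h/2) − A(h))/(4 − 1) = (-0.0014246498)/3 = -0.0004748833
R = 0.5543764071 − 0.0004748833 = 0.5539015238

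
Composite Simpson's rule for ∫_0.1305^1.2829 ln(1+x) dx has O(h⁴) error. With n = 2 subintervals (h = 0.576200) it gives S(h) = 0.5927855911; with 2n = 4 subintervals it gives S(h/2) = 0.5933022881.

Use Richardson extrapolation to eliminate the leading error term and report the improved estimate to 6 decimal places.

With r = 4 the leading error scales as h^4, so the weight is 2^4 = 16.
16*0.5933022881 − 0.5927855911 = 8.9000510185
Denominator 16 − 1 = 15.
Result: 0.5933367346

0.593337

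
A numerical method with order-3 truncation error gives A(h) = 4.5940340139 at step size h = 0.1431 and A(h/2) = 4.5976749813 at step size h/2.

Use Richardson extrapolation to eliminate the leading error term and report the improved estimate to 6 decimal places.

r = 3, so 2^r = 8.
8×4.5976749813 − 4.5940340139 = 32.1873658365
32.1873658365 ÷ 7 = 4.5981951195
Shift from A(h/2): +0.0005201382.

4.598195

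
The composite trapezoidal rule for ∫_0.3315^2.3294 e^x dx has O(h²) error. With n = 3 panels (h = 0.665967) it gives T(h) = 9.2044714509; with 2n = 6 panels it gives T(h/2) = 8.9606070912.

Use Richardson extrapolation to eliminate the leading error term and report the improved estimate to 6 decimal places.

r = 2, so 2^r = 4.
A(h/2) − A(h) = 8.9606070912 − 9.2044714509 = -0.2438643597
Correction (A(h/2) − A(h))/(4 − 1) = (-0.2438643597)/3 = -0.0812881199
R = A(h/2) + (A(h/2) − A(h))/3 = 8.9606070912 − 0.0812881199 = 8.8793189713

8.879319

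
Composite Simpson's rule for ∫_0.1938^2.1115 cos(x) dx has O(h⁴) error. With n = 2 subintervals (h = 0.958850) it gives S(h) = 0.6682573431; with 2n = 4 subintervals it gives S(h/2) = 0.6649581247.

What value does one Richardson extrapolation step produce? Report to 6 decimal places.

Leading term ∝ h^4; use weight 16 = 2^4.
16 × 0.6649581247 = 10.6393299952; subtract 0.6682573431 → 9.9710726521
R = 9.9710726521/15 = 0.6647381768

0.664738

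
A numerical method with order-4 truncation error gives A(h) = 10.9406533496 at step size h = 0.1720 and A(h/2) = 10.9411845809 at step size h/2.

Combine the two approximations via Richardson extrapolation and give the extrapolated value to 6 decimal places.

r = 4: numerator weight 16, denominator 15.
Weighted: 175.0589532944 − 10.9406533496 = 164.1182999448
Denominator 16 − 1 = 15.
Result: 10.9412199963
Shift from A(h/2): +0.0000354154.

10.941220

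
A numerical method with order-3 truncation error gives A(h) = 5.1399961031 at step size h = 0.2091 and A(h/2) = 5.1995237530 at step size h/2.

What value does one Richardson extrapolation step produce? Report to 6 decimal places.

5.208028

r = 3: numerator weight 8, denominator 7.
8×5.1995237530 = 41.5961900240; 41.5961900240 − 5.1399961031 = 36.4561939209
(8×5.1995237530 − 5.1399961031)/(8 − 1) = 5.2080277030
Correction |R − A(h/2)| = 8.504e-03; gap |A(h/2) − A(h)| = 5.953e-02.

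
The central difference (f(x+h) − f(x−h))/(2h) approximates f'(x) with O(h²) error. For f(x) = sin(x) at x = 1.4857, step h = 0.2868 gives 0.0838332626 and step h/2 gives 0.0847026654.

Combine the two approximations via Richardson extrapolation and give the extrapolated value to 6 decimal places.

0.084992

Order 2 gives 2^r = 4 and 2^r − 1 = 3.
4·0.0847026654 = 0.3388106616; subtract 0.0838332626 → 0.2549773990
Extrapolated: 0.2549773990 / 3 = 0.0849924663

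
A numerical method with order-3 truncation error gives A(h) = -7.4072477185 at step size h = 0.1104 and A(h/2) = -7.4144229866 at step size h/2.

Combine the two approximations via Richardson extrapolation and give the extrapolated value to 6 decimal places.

-7.415448

Error is O(h^3); halving h shrinks it by 2^3 = 8.
8×(-7.4144229866) = -59.3153838928; subtract (-7.4072477185) → -51.9081361743
R = (-51.9081361743)/7 = -7.4154480249
Correction |R − A(h/2)| = 1.025e-03; gap |A(h/2) − A(h)| = 7.175e-03.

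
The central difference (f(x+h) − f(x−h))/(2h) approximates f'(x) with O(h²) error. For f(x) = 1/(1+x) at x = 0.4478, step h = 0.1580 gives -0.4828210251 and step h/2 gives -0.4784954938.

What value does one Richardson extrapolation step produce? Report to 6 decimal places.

Error is O(h^2); halving h shrinks it by 2^2 = 4.
4·(-0.4784954938) = -1.9139819752; (-1.9139819752) − (-0.4828210251) = -1.4311609501
(-1.4311609501) ÷ 3 = -0.4770536500
Shift from A(h/2): +0.0014418438.

-0.477054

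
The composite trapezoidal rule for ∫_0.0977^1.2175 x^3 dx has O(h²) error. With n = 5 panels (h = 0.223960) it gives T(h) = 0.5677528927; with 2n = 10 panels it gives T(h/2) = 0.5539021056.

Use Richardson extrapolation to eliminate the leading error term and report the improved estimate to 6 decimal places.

r = 2: numerator weight 4, denominator 3.
4*0.5539021056 = 2.2156084224; subtract 0.5677528927 → 1.6478555297
Divide by 2^2 − 1 = 3.
Result: 0.5492851766

0.549285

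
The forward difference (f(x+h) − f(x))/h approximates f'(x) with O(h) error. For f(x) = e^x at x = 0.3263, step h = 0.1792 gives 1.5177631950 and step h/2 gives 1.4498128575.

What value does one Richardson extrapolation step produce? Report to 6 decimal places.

1.381863

With r = 1 the leading error scales as h^1, so the weight is 2^1 = 2.
2 × 1.4498128575 = 2.8996257150; 2.8996257150 − 1.5177631950 = 1.3818625200
1.3818625200 ÷ 1 = 1.3818625200
Shift from A(h/2): −0.0679503375.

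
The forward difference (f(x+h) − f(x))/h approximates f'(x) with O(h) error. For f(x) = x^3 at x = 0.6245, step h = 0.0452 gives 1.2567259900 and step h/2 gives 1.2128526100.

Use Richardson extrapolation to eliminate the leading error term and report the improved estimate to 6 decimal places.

1.168979

Leading term ∝ h^1; use weight 2 = 2^1.
2^1×A(h/2) = 2.4257052200; minus A(h) gives 1.1689792300.
Extrapolated: 1.1689792300 / 1 = 1.1689792300
Shift from A(h/2): −0.0438733800.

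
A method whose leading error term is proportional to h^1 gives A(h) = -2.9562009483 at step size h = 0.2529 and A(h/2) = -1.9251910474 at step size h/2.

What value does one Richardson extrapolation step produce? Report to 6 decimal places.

-0.894181

Error is O(h^1); halving h shrinks it by 2^1 = 2.
Numerator 2 × A(h/2) − A(h) = 2 × (-1.9251910474) − (-2.9562009483) = -0.8941811465
R = (-0.8941811465)/1 = -0.8941811465
Gap between inputs: 1.031e+00; correction applied: +1.0310099009.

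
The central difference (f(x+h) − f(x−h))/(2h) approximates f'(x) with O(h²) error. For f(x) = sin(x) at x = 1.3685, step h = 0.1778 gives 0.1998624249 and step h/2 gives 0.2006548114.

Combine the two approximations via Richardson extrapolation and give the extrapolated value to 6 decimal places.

The method has order 2: 2^2 = 4.
2^2 × A(h/2) = 0.8026192456; minus A(h) gives 0.6027568207.
Divide by 2^2 − 1 = 3.
So the Richardson estimate is 0.2009189402.
Shift from A(h/2): +0.0002641288.

0.200919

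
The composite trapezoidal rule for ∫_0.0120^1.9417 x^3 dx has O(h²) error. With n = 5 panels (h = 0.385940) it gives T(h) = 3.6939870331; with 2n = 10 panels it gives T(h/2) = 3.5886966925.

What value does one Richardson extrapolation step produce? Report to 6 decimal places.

3.553600

With r = 2 the leading error scales as h^2, so the weight is 2^2 = 4.
Top: 4(3.5886966925) − (3.6939870331) = 10.6607997369
Divide by 2^2 − 1 = 3.
Result: 3.5535999123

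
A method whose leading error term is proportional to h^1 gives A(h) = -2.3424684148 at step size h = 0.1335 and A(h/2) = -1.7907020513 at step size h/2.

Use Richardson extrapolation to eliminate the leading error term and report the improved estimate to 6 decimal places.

With r = 1 the leading error scales as h^1, so the weight is 2^1 = 2.
Numerator 2*A(h/2) − A(h) = 2*(-1.7907020513) − (-2.3424684148) = -1.2389356878
Denominator 2 − 1 = 1.
R = (-1.2389356878)/1 = -1.2389356878
Shift from A(h/2): +0.5517663635.

-1.238936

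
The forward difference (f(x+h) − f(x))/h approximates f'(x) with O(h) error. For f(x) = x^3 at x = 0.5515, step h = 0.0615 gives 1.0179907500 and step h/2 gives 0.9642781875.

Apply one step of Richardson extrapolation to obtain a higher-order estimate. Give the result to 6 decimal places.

Order 1 gives 2^r = 2 and 2^r − 1 = 1.
2·0.9642781875 = 1.9285563750; subtract 1.0179907500 → 0.9105656250
Denominator 2 − 1 = 1.
0.9105656250 ÷ 1 = 0.9105656250
Correction |R − A(h/2)| = 5.371e-02; gap |A(h/2) − A(h)| = 5.371e-02.

0.910566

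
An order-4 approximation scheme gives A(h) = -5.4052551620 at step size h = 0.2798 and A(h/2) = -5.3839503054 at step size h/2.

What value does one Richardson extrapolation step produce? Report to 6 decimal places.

-5.382530

Method order is 4; weight 2^4 = 16.
Top: 16(-5.3839503054) − (-5.4052551620) = -80.7379497244
Divide by 2^4 − 1 = 15.
Result: -5.3825299816
Shift from A(h/2): +0.0014203238.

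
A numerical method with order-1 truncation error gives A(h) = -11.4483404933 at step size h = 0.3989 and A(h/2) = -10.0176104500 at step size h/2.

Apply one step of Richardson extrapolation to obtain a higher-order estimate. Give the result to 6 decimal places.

r = 1: numerator weight 2, denominator 1.
A(h/2) − A(h) = -10.0176104500 − (-11.4483404933) = 1.4307300433
Correction (A(h/2) − A(h))/(2 − 1) = 1.4307300433/1 = 1.4307300433
R = -10.0176104500 + 1.4307300433 = -8.5868804067

-8.586880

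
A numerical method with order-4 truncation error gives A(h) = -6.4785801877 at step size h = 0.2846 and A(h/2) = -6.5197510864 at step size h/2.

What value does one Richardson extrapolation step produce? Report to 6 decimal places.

r = 4: numerator weight 16, denominator 15.
2^4·A(h/2) = -104.3160173824; minus A(h) gives -97.8374371947.
(16·(-6.5197510864) − (-6.4785801877))/(16 − 1) = -6.5224958130
Correction |R − A(h/2)| = 2.745e-03; gap |A(h/2) − A(h)| = 4.117e-02.

-6.522496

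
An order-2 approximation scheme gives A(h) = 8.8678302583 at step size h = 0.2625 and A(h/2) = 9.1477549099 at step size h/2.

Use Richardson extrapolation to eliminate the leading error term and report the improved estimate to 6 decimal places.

Leading term ∝ h^2; use weight 4 = 2^2.
Weighted: 36.5910196396 − 8.8678302583 = 27.7231893813
Extrapolated: 27.7231893813 / 3 = 9.2410631271
Shift from A(h/2): +0.0933082172.

9.241063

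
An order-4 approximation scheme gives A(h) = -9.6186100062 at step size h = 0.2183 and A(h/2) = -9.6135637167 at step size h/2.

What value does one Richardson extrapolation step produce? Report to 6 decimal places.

-9.613227

The method has order 4: 2^4 = 16.
Weighted: (-153.8170194672) − (-9.6186100062) = -144.1984094610
Extrapolated: (-144.1984094610) / 15 = -9.6132272974
Shift from A(h/2): +0.0003364193.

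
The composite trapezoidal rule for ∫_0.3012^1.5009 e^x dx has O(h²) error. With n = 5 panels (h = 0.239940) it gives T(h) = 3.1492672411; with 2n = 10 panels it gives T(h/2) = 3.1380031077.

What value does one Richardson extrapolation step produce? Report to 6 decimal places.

The method has order 2: 2^2 = 4.
4·3.1380031077 − 3.1492672411 = 9.4027451897
Denominator 4 − 1 = 3.
Extrapolated: 9.4027451897 / 3 = 3.1342483966
Correction |R − A(h/2)| = 3.755e-03; gap |A(h/2) − A(h)| = 1.126e-02.

3.134248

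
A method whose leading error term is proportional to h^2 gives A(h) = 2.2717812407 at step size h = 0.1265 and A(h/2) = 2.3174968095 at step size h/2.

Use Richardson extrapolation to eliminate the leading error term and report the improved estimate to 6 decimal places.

With r = 2 the leading error scales as h^2, so the weight is 2^2 = 4.
4 × 2.3174968095 = 9.2699872380; 9.2699872380 − 2.2717812407 = 6.9982059973
(4 × 2.3174968095 − 2.2717812407)/(4 − 1) = 2.3327353324

2.332735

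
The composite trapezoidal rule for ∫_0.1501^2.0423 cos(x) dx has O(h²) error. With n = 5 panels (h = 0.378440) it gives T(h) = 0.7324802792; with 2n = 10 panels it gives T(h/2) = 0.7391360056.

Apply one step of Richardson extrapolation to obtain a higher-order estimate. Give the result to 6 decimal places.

r = 2: numerator weight 4, denominator 3.
Weighted: 2.9565440224 − 0.7324802792 = 2.2240637432
Denominator 4 − 1 = 3.
(4×0.7391360056 − 0.7324802792)/(4 − 1) = 0.7413545811
Shift from A(h/2): +0.0022185755.

0.741355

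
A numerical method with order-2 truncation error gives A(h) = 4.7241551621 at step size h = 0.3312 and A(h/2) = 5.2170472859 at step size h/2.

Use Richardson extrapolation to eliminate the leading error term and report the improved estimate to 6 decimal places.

r = 2, so 2^r = 4.
Top: 4(5.2170472859) − (4.7241551621) = 16.1440339815
R = 16.1440339815/3 = 5.3813446605
Correction |R − A(h/2)| = 1.643e-01; gap |A(h/2) − A(h)| = 4.929e-01.

5.381345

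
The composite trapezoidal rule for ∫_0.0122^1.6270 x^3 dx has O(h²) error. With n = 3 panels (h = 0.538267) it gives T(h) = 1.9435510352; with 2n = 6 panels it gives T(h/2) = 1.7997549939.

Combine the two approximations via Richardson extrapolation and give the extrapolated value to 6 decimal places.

Error is O(h^2); halving h shrinks it by 2^2 = 4.
Top: 4(1.7997549939) − (1.9435510352) = 5.2554689404
Denominator 4 − 1 = 3.
R = 5.2554689404/3 = 1.7518229801
Gap between inputs: 1.438e-01; correction applied: −0.0479320138.

1.751823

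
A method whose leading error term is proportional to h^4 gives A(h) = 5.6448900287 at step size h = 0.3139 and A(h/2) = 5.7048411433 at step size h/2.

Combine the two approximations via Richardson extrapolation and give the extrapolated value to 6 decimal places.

5.708838

Method order is 4; weight 2^4 = 16.
Numerator 16·A(h/2) − A(h) = 16·5.7048411433 − 5.6448900287 = 85.6325682641
(16·5.7048411433 − 5.6448900287)/(16 − 1) = 5.7088378843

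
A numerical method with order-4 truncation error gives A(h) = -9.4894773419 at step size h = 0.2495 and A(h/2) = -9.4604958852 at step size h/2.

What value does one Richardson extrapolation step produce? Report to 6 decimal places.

-9.458564

Method order is 4; weight 2^4 = 16.
Top: 16(-9.4604958852) − (-9.4894773419) = -141.8784568213
Denominator 16 − 1 = 15.
Result: -9.4585637881
Gap between inputs: 2.898e-02; correction applied: +0.0019320971.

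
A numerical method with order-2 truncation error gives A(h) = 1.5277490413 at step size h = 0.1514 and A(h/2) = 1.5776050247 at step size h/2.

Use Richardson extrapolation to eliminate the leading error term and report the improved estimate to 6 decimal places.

r = 2: numerator weight 4, denominator 3.
4×1.5776050247 = 6.3104200988; 6.3104200988 − 1.5277490413 = 4.7826710575
R = 4.7826710575/3 = 1.5942236858

1.594224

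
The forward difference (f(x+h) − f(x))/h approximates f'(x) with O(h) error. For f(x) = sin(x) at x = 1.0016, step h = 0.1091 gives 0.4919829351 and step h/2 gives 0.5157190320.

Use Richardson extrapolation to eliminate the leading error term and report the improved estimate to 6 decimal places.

r = 1, so 2^r = 2.
A(h/2) − A(h) = 0.5157190320 − 0.4919829351 = 0.0237360969
Divide by 2^1 − 1 = 1: 0.0237360969/1 = 0.0237360969
R = 0.5157190320 + 0.0237360969 = 0.5394551289
Correction |R − A(h/2)| = 2.374e-02; gap |A(h/2) − A(h)| = 2.374e-02.

0.539455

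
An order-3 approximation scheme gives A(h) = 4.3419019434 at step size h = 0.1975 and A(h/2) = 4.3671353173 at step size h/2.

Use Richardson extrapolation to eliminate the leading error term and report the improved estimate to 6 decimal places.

4.370740

r = 3: numerator weight 8, denominator 7.
8*4.3671353173 = 34.9370825384; 34.9370825384 − 4.3419019434 = 30.5951805950
R = 30.5951805950/7 = 4.3707400850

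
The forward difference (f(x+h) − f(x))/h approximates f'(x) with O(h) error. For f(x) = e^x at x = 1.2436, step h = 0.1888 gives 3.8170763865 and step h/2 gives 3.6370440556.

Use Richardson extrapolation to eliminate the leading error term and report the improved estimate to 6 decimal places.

3.457012

Leading term ∝ h^1; use weight 2 = 2^1.
Weighted: 7.2740881112 − 3.8170763865 = 3.4570117247
Denominator 2 − 1 = 1.
Result: 3.4570117247
Correction |R − A(h/2)| = 1.800e-01; gap |A(h/2) − A(h)| = 1.800e-01.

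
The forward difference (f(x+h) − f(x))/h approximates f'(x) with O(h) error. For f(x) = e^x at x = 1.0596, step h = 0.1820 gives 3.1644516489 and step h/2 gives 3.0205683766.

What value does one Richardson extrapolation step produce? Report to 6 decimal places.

2.876685

With r = 1 the leading error scales as h^1, so the weight is 2^1 = 2.
2×3.0205683766 = 6.0411367532; 6.0411367532 − 3.1644516489 = 2.8766851043
Denominator 2 − 1 = 1.
2.8766851043 ÷ 1 = 2.8766851043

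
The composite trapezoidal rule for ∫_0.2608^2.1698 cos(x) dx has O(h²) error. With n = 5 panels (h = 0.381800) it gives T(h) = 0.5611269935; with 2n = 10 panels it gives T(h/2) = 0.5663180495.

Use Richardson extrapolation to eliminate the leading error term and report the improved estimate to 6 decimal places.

r = 2, so 2^r = 4.
4×0.5663180495 = 2.2652721980; 2.2652721980 − 0.5611269935 = 1.7041452045
R = 1.7041452045/3 = 0.5680484015

0.568048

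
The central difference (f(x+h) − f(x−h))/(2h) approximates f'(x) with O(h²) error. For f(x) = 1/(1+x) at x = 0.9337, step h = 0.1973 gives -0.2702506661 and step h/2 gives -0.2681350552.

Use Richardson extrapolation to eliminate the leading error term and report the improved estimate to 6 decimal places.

-0.267430

Order 2 gives 2^r = 4 and 2^r − 1 = 3.
4·(-0.2681350552) = -1.0725402208; subtract (-0.2702506661) → -0.8022895547
Denominator 4 − 1 = 3.
So the Richardson estimate is -0.2674298516.
Correction |R − A(h/2)| = 7.052e-04; gap |A(h/2) − A(h)| = 2.116e-03.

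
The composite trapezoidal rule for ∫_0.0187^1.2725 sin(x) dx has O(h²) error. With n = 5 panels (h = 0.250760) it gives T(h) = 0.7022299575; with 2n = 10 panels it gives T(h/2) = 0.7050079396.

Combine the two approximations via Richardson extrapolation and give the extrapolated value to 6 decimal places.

0.705934

r = 2, so 2^r = 4.
Difference of the inputs: 0.7050079396 − 0.7022299575 = 0.0027779821
Correction (A(h/2) − A(h))/(4 − 1) = 0.0027779821/3 = 0.0009259940
R = 0.7050079396 + 0.0009259940 = 0.7059339336
Gap between inputs: 2.778e-03; correction applied: +0.0009259940.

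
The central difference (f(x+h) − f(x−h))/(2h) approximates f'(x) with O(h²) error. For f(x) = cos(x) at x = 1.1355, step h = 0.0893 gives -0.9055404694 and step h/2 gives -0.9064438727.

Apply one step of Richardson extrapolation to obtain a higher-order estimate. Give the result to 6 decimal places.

Order 2 gives 2^r = 4 and 2^r − 1 = 3.
2^2×A(h/2) = -3.6257754908; minus A(h) gives -2.7202350214.
R = (-2.7202350214)/3 = -0.9067450071
Shift from A(h/2): −0.0003011344.

-0.906745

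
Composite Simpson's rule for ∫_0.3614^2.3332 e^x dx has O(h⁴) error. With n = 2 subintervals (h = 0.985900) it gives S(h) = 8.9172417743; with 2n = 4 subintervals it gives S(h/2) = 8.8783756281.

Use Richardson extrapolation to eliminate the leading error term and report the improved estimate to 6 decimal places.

8.875785

r = 4: numerator weight 16, denominator 15.
16×8.8783756281 − 8.9172417743 = 133.1367682753
133.1367682753 ÷ 15 = 8.8757845517
Shift from A(h/2): −0.0025910764.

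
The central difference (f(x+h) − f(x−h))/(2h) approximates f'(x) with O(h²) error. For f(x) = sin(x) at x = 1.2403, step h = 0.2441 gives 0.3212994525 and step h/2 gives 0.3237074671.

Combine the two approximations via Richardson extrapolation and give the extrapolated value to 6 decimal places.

r = 2: numerator weight 4, denominator 3.
Top: 4(0.3237074671) − (0.3212994525) = 0.9735304159
(4×0.3237074671 − 0.3212994525)/(4 − 1) = 0.3245101386

0.324510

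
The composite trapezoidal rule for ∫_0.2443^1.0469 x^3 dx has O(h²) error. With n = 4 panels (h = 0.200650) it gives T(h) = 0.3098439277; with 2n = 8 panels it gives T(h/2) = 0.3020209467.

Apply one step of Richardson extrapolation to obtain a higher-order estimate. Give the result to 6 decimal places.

r = 2, so 2^r = 4.
Top: 4(0.3020209467) − (0.3098439277) = 0.8982398591
(4·0.3020209467 − 0.3098439277)/(4 − 1) = 0.2994132864
Gap between inputs: 7.823e-03; correction applied: −0.0026076603.

0.299413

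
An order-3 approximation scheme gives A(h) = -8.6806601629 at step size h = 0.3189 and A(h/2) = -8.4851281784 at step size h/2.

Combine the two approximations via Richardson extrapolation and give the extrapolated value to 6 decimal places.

-8.457195

r = 3: numerator weight 8, denominator 7.
2^3×A(h/2) = -67.8810254272; minus A(h) gives -59.2003652643.
Divide by 2^3 − 1 = 7.
So the Richardson estimate is -8.4571950378.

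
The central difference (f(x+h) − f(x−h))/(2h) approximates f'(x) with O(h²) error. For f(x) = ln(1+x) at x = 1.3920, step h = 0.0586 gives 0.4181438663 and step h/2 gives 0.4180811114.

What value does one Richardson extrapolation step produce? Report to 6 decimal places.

0.418060

Leading term ∝ h^2; use weight 4 = 2^2.
4×0.4180811114 − 0.4181438663 = 1.2541805793
R = 1.2541805793/3 = 0.4180601931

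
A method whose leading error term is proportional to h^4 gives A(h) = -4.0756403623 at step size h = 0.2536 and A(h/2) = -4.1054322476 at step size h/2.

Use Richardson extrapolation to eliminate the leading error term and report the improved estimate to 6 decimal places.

-4.107418

Method order is 4; weight 2^4 = 16.
16 × (-4.1054322476) = -65.6869159616; subtract (-4.0756403623) → -61.6112755993
(-61.6112755993) ÷ 15 = -4.1074183733
Gap between inputs: 2.979e-02; correction applied: −0.0019861257.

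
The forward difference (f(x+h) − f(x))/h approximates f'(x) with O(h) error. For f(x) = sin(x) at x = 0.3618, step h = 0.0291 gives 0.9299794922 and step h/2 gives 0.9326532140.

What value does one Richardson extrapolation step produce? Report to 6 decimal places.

With r = 1 the leading error scales as h^1, so the weight is 2^1 = 2.
2^1*A(h/2) = 1.8653064280; minus A(h) gives 0.9353269358.
0.9353269358 ÷ 1 = 0.9353269358
Correction |R − A(h/2)| = 2.674e-03; gap |A(h/2) − A(h)| = 2.674e-03.

0.935327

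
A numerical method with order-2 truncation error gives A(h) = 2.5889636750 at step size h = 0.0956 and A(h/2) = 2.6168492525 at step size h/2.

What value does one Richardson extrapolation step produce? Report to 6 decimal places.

With r = 2 the leading error scales as h^2, so the weight is 2^2 = 4.
Top: 4(2.6168492525) − (2.5889636750) = 7.8784333350
Divide by 2^2 − 1 = 3.
R = 7.8784333350/3 = 2.6261444450

2.626144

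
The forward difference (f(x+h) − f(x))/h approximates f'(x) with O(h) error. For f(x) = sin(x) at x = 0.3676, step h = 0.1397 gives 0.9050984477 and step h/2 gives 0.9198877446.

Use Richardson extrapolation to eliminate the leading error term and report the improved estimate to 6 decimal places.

The method has order 1: 2^1 = 2.
Numerator 2 × A(h/2) − A(h) = 2 × 0.9198877446 − 0.9050984477 = 0.9346770415
Divide by 2^1 − 1 = 1.
R = 0.9346770415/1 = 0.9346770415

0.934677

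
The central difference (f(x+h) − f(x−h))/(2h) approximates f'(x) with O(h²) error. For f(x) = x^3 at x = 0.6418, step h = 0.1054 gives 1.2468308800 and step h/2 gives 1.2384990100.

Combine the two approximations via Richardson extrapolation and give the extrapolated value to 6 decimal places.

1.235722

Error is O(h^2); halving h shrinks it by 2^2 = 4.
2^2*A(h/2) = 4.9539960400; minus A(h) gives 3.7071651600.
3.7071651600 ÷ 3 = 1.2357217200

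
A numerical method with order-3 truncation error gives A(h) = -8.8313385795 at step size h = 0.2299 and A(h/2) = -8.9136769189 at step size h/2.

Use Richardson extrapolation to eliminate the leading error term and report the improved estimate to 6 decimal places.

-8.925440

With r = 3 the leading error scales as h^3, so the weight is 2^3 = 8.
Weighted: (-71.3094153512) − (-8.8313385795) = -62.4780767717
Extrapolated: (-62.4780767717) / 7 = -8.9254395388
Gap between inputs: 8.234e-02; correction applied: −0.0117626199.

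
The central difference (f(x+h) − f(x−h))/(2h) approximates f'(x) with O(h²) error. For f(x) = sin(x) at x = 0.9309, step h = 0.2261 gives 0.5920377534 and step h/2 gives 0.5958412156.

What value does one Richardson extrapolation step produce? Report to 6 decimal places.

r = 2: numerator weight 4, denominator 3.
4·0.5958412156 = 2.3833648624; 2.3833648624 − 0.5920377534 = 1.7913271090
Divide by 2^2 − 1 = 3.
R = 1.7913271090/3 = 0.5971090363

0.597109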